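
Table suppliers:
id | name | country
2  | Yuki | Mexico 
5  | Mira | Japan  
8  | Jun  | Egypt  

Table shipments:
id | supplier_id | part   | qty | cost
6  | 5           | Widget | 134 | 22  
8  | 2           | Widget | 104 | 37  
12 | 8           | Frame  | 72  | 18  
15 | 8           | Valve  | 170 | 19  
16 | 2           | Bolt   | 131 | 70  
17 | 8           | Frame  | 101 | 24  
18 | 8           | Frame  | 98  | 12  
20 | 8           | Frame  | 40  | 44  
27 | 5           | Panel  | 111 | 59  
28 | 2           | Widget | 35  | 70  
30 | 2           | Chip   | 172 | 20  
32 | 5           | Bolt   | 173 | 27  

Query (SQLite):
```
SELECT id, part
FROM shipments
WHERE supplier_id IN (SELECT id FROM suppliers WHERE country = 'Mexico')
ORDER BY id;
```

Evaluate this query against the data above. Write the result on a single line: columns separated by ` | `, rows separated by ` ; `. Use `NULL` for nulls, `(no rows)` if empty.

Inner query: suppliers.id where country = 'Mexico'.
Outer: keep shipments rows whose supplier_id is in that set.
Inner query → {2}

8 | Widget ; 16 | Bolt ; 28 | Widget ; 30 | Chip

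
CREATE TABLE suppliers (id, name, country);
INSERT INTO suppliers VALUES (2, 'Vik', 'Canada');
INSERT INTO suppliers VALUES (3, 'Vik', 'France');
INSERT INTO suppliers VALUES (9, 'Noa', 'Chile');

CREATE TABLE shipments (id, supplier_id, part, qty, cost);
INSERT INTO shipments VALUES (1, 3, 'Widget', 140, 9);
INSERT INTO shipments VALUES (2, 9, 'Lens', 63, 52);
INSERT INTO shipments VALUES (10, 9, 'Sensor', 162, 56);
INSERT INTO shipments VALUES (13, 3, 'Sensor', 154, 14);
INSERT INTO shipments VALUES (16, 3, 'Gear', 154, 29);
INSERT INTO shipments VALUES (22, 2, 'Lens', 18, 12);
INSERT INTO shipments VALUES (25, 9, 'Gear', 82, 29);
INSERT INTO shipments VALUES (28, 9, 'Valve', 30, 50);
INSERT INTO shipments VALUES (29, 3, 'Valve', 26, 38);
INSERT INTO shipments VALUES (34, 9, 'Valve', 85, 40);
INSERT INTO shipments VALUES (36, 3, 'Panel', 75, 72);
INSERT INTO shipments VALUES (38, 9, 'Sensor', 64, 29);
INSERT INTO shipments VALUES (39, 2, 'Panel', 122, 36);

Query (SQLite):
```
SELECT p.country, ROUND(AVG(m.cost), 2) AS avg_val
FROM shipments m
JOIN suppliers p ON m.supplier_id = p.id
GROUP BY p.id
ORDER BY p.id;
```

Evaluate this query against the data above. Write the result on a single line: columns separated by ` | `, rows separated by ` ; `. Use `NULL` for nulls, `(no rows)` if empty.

Canada | 24 ; France | 32.4 ; Chile | 42.67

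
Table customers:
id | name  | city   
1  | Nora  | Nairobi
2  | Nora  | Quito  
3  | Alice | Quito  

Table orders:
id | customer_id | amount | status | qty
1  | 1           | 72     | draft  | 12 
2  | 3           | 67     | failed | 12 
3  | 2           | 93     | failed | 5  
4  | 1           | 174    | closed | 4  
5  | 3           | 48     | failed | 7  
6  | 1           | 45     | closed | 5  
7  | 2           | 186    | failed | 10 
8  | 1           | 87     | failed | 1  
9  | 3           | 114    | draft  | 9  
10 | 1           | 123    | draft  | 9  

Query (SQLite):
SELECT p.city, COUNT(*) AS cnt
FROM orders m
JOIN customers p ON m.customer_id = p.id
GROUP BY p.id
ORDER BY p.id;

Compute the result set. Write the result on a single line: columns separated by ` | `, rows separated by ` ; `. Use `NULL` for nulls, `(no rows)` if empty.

Nairobi | 5 ; Quito | 2 ; Quito | 3

Join each orders row to its customers via customer_id.
Group joined rows by customers.id; compute COUNT(*) per group.
  1: ids {1, 4, 6, 8, 10} → COUNT(*)=5
  2: ids {3, 7} → COUNT(*)=2
  3: ids {2, 5, 9} → COUNT(*)=3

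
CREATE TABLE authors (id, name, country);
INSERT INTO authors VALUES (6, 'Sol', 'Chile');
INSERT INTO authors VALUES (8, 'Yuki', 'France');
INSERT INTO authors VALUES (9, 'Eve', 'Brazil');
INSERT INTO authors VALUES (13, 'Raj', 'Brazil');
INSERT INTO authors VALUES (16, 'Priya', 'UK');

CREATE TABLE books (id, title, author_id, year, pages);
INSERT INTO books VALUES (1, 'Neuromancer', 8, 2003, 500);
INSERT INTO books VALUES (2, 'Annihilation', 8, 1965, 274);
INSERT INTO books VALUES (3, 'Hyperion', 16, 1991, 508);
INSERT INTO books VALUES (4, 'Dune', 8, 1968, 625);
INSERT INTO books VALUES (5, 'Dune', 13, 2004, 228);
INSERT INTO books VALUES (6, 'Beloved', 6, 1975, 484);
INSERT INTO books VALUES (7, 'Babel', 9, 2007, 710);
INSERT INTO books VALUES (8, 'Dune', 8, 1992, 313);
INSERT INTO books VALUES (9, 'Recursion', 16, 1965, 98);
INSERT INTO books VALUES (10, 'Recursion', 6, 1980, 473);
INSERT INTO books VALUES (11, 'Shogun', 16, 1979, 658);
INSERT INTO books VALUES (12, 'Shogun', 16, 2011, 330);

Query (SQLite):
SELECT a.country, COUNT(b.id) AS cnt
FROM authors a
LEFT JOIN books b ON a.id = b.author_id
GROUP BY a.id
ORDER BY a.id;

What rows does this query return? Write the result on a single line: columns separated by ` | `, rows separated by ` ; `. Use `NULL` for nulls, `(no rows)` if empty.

Chile | 2 ; France | 4 ; Brazil | 1 ; Brazil | 1 ; UK | 4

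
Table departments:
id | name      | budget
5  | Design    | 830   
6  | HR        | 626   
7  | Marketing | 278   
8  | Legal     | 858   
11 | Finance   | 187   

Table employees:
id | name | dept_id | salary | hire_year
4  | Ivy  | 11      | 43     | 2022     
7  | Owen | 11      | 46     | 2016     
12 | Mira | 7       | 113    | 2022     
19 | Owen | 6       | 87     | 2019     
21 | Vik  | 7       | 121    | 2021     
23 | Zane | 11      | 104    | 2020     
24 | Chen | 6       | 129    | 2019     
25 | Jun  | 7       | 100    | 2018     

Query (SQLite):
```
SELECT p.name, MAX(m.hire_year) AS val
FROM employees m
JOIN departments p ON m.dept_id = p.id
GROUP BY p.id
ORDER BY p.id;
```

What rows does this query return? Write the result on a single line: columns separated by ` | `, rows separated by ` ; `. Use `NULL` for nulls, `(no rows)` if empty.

HR | 2019 ; Marketing | 2022 ; Finance | 2022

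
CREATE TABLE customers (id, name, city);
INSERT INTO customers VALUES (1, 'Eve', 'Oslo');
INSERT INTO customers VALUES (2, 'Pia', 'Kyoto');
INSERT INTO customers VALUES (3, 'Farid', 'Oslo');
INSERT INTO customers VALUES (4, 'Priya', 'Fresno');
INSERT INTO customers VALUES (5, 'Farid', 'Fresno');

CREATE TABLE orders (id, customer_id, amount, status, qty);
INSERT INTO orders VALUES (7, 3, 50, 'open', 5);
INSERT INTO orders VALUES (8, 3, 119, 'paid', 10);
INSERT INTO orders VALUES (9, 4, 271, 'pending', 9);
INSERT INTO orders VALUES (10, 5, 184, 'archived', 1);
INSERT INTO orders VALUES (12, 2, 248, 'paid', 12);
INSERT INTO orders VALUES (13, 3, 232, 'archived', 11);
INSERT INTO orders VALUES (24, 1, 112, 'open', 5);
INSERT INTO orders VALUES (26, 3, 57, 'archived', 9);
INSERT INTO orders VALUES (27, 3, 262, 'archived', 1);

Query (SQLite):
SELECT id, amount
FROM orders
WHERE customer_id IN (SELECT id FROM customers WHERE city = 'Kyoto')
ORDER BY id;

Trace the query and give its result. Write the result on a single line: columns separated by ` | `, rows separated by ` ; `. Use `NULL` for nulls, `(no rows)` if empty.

Inner query: customers.id where city = 'Kyoto'.
Outer: keep orders rows whose customer_id is in that set.
Inner query → {2}

12 | 248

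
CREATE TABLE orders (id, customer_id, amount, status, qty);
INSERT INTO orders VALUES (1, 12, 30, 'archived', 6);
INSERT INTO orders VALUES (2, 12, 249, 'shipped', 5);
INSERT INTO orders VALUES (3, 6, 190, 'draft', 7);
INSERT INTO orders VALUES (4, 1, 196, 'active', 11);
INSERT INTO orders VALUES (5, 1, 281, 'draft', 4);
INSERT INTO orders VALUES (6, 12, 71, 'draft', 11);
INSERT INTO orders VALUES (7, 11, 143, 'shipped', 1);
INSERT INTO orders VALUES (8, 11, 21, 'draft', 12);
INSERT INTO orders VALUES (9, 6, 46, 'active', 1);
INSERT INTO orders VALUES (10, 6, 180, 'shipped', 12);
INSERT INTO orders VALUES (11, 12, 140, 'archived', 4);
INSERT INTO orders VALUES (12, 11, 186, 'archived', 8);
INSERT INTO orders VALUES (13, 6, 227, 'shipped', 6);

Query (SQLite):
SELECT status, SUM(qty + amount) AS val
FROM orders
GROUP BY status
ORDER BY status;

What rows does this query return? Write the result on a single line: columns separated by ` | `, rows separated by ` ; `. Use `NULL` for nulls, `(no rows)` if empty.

active | 254 ; archived | 374 ; draft | 597 ; shipped | 823

For each row compute qty + amount.
Group by status; take SUM of the expression per group.
  active: ids {4, 9} → SUM(qty + amount)=254
  archived: ids {1, 11, 12} → SUM(qty + amount)=374
  draft: ids {3, 5, 6, 8} → SUM(qty + amount)=597
  shipped: ids {2, 7, 10, 13} → SUM(qty + amount)=823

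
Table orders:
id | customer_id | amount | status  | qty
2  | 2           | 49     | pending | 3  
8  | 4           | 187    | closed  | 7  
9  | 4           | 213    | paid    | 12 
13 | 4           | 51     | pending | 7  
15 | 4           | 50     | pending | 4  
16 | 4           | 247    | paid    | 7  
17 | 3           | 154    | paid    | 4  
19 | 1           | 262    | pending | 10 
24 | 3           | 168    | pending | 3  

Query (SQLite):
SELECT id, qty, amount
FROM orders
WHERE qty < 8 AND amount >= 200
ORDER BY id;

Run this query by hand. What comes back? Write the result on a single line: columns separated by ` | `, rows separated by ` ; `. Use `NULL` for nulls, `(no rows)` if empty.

qty < 8: ids {2, 8, 13, 15, 16, 17, 24}
amount >= 200: ids {9, 16, 19}
Combine with AND.

16 | 7 | 247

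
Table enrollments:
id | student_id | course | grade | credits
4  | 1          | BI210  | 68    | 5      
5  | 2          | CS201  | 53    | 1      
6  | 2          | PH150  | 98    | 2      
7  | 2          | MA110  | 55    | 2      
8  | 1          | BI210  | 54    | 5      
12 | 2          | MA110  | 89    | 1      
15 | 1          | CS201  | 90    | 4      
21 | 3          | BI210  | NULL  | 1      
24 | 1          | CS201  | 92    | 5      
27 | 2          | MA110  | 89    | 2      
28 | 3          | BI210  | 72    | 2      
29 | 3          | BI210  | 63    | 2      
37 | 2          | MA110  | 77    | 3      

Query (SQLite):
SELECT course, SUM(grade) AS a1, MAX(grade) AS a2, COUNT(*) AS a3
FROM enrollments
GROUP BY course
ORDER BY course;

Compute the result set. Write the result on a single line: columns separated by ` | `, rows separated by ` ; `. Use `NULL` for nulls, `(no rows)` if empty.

BI210 | 257 | 72 | 5 ; CS201 | 235 | 92 | 3 ; MA110 | 310 | 89 | 4 ; PH150 | 98 | 98 | 1

Group enrollments by course.
Per group compute: SUM(grade), MAX(grade), COUNT(*).
  BI210: ids {4, 8, 21, 28, 29} → SUM(grade)=257, MAX(grade)=72, COUNT(*)=5
  CS201: ids {5, 15, 24} → SUM(grade)=235, MAX(grade)=92, COUNT(*)=3
  MA110: ids {7, 12, 27, 37} → SUM(grade)=310, MAX(grade)=89, COUNT(*)=4
  PH150: ids {6} → SUM(grade)=98, MAX(grade)=98, COUNT(*)=1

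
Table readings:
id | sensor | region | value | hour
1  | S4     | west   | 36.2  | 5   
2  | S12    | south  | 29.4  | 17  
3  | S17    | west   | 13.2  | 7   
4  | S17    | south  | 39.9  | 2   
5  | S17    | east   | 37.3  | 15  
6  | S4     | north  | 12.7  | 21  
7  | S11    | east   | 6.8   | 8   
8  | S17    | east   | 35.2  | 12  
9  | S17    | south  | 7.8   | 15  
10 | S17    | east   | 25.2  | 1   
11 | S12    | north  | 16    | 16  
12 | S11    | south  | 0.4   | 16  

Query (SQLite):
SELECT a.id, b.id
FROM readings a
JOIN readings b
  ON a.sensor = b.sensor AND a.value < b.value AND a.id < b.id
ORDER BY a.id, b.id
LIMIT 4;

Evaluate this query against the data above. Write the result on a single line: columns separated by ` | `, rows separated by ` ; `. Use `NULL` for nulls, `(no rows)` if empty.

Pairs (a,b) with same sensor, a.value < b.value, a.id < b.id.
sensor groups: S11:{7,12} S12:{2,11} S17:{3,4,5,8,9,10} S4:{1,6}
Ordered by (a.id, b.id); first 4.

3 | 4 ; 3 | 5 ; 3 | 8 ; 3 | 10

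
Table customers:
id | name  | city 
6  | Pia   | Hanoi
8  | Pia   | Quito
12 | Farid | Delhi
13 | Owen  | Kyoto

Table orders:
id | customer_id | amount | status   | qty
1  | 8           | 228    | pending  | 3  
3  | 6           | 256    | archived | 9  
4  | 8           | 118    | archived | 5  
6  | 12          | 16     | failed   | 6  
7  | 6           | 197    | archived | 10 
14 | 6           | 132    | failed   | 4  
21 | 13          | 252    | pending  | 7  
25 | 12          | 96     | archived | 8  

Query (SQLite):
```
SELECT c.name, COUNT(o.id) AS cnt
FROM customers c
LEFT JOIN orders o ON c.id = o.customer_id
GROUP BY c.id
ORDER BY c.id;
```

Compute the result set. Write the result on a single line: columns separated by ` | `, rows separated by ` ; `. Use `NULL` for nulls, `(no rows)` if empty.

LEFT JOIN keeps every customers row; unmatched ones get NULL for orders columns.
Group by customers.id and compute COUNT(o.id). COUNT(col) of an all-NULL group is 0.
  6: ids {3, 7, 14} → COUNT(o.id)=3
  8: ids {1, 4} → COUNT(o.id)=2
  12: ids {6, 25} → COUNT(o.id)=2
  13: ids {21} → COUNT(o.id)=1

Pia | 3 ; Pia | 2 ; Farid | 2 ; Owen | 1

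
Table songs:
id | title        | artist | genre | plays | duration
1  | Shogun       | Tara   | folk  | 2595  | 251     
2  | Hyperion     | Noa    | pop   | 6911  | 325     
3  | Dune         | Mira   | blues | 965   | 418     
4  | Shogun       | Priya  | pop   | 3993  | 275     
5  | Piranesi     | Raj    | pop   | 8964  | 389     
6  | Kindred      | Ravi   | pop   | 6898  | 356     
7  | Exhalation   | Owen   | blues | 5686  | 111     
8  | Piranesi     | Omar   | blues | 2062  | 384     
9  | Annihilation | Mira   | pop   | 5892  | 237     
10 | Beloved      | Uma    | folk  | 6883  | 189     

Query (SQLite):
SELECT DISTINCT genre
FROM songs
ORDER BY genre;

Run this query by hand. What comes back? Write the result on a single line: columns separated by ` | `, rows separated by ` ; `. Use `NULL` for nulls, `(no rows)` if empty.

Collect distinct genre values from songs.

blues ; folk ; pop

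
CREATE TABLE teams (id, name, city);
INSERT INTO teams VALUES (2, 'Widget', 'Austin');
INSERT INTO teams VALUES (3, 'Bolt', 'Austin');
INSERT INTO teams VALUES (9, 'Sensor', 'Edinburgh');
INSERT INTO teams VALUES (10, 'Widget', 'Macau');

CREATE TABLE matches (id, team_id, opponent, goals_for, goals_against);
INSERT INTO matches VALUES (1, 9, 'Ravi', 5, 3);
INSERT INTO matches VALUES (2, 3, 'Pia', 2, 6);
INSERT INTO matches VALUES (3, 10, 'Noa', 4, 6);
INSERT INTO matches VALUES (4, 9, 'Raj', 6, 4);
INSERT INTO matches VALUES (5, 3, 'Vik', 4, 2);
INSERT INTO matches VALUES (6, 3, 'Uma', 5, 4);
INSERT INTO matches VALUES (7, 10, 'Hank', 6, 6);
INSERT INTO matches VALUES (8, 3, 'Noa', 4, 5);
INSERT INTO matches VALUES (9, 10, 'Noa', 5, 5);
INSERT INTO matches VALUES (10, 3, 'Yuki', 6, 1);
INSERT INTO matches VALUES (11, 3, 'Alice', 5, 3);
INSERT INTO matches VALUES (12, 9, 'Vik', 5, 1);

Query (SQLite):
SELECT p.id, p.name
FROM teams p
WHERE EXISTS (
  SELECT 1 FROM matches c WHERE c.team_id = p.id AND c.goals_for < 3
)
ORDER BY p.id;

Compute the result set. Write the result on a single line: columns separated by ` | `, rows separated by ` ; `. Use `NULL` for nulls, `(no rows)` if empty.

For each teams row, check whether any matches with matching team_id has goals_for < 3.
Keep rows where that is true.

3 | Bolt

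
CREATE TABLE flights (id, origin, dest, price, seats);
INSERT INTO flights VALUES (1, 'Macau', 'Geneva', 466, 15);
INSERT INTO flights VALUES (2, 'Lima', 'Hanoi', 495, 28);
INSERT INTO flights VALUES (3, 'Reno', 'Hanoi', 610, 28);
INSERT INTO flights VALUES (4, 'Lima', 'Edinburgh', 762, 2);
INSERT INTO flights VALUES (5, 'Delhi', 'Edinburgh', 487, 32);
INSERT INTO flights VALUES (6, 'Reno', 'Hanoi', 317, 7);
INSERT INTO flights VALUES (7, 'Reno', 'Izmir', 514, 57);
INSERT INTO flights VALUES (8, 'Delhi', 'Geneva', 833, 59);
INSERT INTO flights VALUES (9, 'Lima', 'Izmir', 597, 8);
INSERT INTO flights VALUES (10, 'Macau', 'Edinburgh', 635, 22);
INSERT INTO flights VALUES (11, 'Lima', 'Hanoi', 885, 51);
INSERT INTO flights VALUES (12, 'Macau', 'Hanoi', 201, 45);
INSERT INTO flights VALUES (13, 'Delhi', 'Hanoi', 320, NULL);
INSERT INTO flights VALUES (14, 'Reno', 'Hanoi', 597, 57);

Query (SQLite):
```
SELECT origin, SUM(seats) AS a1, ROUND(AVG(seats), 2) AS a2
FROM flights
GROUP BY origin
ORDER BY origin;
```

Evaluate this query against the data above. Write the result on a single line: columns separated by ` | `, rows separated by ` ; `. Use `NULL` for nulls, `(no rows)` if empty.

Delhi | 91 | 45.5 ; Lima | 89 | 22.25 ; Macau | 82 | 27.33 ; Reno | 149 | 37.25

Group flights by origin.
Per group compute: SUM(seats), ROUND(AVG(seats), 2).
  Delhi: ids {5, 8, 13} → SUM(seats)=91, ROUND(AVG(seats), 2)=45.5
  Lima: ids {2, 4, 9, 11} → SUM(seats)=89, ROUND(AVG(seats), 2)=22.25
  Macau: ids {1, 10, 12} → SUM(seats)=82, ROUND(AVG(seats), 2)=27.33
  Reno: ids {3, 6, 7, 14} → SUM(seats)=149, ROUND(AVG(seats), 2)=37.25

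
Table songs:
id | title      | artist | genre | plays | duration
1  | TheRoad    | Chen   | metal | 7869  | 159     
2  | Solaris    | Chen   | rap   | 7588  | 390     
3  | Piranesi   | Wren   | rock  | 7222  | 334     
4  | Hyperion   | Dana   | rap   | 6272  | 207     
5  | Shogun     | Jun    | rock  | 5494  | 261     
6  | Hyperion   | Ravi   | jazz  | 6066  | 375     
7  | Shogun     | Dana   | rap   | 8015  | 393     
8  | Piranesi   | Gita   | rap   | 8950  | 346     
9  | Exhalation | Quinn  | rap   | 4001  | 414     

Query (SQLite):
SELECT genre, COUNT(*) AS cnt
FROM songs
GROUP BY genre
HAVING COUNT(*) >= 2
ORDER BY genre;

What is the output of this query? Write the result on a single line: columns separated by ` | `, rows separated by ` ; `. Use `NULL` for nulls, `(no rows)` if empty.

rap | 5 ; rock | 2

Partition songs by genre; compute COUNT(*) within each group.
HAVING: keep groups with count ≥ 2.
  jazz: ids {6} → COUNT(*)=1
  metal: ids {1} → COUNT(*)=1
  rap: ids {2, 4, 7, 8, 9} → COUNT(*)=5
  rock: ids {3, 5} → COUNT(*)=2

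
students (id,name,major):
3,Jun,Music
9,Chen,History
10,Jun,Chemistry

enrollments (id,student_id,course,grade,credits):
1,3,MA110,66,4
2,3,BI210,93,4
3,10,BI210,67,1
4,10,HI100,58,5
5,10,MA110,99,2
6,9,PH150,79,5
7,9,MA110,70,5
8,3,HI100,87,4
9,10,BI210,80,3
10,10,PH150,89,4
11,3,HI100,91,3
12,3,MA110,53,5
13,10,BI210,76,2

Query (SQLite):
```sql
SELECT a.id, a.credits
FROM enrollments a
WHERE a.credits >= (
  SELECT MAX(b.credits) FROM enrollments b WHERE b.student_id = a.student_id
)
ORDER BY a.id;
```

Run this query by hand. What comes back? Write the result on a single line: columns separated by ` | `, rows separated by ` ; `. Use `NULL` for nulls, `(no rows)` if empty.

For each enrollments row a, compute MAX(credits) over rows sharing a.student_id.
Keep row a if a.credits >= that per-group MAX.
  student_id=3: MAX(credits) = 5
  student_id=9: MAX(credits) = 5
  student_id=10: MAX(credits) = 5

4 | 5 ; 6 | 5 ; 7 | 5 ; 12 | 5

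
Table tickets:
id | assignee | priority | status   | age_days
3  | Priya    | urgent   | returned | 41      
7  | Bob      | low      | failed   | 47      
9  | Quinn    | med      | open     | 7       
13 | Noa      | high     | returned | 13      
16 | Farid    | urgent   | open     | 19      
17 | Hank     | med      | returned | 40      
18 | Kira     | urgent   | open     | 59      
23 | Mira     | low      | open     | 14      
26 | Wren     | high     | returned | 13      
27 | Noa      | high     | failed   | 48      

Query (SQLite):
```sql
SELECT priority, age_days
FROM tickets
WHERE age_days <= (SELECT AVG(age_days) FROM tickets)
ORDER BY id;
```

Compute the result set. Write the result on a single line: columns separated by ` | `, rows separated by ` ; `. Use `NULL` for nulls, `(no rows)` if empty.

med | 7 ; high | 13 ; urgent | 19 ; low | 14 ; high | 13

Scalar subquery: AVG(age_days) over all tickets rows = 30.1.
Keep rows where age_days <= that value.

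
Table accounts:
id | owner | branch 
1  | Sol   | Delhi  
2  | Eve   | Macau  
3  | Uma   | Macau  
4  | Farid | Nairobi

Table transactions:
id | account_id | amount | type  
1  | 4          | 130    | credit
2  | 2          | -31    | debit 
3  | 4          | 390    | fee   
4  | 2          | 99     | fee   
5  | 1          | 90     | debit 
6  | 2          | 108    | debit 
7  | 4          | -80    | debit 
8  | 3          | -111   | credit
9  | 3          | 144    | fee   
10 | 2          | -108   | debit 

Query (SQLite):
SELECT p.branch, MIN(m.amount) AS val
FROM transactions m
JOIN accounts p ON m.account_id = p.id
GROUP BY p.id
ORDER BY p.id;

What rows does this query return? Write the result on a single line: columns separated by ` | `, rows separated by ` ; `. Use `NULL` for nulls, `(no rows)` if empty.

Delhi | 90 ; Macau | -108 ; Macau | -111 ; Nairobi | -80

Join each transactions row to its accounts via account_id.
Group joined rows by accounts.id; compute MIN(m.amount) per group.
  1: ids {5} → MIN(m.amount)=90
  2: ids {2, 4, 6, 10} → MIN(m.amount)=-108
  3: ids {8, 9} → MIN(m.amount)=-111
  4: ids {1, 3, 7} → MIN(m.amount)=-80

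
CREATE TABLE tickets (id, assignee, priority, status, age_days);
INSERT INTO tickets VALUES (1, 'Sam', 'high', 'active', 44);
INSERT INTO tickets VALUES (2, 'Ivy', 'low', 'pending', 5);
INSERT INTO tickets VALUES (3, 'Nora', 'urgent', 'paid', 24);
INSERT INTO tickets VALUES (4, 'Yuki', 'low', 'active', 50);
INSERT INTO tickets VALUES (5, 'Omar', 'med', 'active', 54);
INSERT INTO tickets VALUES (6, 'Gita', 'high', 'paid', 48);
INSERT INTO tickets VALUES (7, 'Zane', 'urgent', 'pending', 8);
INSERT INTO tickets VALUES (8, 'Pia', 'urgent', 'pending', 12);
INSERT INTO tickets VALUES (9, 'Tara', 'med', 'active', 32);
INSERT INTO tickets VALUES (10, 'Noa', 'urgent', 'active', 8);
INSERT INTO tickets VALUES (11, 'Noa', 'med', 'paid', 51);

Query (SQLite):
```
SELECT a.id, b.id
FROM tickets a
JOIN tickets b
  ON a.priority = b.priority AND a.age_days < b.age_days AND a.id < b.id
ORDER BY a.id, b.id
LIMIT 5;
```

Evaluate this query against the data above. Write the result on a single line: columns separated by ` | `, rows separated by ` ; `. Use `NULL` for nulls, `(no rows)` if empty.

1 | 6 ; 2 | 4 ; 7 | 8 ; 9 | 11

Pairs (a,b) with same priority, a.age_days < b.age_days, a.id < b.id.
priority groups: high:{1,6} low:{2,4} med:{5,9,11} urgent:{3,7,8,10}
Ordered by (a.id, b.id); first 5.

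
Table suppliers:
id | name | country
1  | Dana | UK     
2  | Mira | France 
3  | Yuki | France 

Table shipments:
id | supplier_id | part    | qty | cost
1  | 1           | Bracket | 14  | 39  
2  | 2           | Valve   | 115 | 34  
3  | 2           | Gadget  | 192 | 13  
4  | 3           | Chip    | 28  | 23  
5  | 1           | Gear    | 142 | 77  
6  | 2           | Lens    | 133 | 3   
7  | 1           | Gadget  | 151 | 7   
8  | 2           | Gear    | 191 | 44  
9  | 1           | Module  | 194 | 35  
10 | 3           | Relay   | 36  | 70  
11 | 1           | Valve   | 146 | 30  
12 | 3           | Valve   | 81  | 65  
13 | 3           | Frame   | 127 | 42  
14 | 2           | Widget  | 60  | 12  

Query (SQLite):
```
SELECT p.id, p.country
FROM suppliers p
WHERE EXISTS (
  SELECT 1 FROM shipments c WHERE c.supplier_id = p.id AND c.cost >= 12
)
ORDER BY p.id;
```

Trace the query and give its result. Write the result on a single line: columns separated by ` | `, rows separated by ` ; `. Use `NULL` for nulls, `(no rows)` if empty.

For each suppliers row, check whether any shipments with matching supplier_id has cost >= 12.
Keep rows where that is true.

1 | UK ; 2 | France ; 3 | France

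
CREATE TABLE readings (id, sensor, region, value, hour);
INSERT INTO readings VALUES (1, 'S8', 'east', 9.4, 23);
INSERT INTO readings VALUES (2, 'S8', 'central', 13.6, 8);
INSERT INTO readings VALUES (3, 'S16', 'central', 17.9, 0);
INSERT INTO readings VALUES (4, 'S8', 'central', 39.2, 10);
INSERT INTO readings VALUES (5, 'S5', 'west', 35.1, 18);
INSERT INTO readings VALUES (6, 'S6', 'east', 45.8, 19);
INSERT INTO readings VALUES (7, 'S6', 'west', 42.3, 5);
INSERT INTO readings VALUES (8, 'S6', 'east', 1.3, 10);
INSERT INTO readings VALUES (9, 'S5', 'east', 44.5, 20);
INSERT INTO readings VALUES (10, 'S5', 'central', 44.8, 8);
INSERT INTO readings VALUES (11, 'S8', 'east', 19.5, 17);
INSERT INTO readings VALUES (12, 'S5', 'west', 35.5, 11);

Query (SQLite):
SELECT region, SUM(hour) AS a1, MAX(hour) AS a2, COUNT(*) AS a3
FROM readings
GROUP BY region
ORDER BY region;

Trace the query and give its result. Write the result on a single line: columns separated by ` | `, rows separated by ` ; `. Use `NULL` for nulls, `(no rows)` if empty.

central | 26 | 10 | 4 ; east | 89 | 23 | 5 ; west | 34 | 18 | 3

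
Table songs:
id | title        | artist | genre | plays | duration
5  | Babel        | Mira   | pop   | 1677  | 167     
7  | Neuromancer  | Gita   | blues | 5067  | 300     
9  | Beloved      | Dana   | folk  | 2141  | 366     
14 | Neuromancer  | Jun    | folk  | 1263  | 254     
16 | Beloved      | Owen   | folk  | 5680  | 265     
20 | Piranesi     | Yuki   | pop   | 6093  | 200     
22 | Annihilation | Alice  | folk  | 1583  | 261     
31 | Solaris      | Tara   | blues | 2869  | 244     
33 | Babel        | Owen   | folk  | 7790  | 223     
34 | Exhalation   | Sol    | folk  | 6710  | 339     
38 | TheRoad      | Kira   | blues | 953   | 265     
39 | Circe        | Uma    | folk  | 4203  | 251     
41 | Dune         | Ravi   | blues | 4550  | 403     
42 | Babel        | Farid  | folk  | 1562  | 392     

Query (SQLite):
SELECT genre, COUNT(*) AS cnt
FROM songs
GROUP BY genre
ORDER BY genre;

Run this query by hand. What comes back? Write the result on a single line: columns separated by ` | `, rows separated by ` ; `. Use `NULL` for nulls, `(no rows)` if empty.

blues | 4 ; folk | 8 ; pop | 2

Partition songs by genre; compute COUNT(*) within each group.
  blues: ids {7, 31, 38, 41} → COUNT(*)=4
  folk: ids {9, 14, 16, 22, 33, 34, 39, 42} → COUNT(*)=8
  pop: ids {5, 20} → COUNT(*)=2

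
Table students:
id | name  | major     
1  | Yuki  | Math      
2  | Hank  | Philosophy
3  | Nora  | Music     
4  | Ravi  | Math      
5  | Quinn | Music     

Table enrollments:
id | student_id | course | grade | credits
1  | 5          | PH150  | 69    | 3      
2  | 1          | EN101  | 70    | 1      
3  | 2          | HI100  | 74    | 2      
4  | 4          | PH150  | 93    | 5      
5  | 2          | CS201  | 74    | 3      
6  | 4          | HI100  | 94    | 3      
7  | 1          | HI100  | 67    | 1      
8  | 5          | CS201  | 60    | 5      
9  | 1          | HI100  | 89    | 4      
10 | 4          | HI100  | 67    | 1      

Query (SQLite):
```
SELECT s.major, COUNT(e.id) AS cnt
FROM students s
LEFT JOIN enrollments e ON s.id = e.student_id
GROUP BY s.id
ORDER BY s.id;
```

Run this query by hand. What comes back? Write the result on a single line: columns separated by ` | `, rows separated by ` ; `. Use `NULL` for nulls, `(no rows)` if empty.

LEFT JOIN keeps every students row; unmatched ones get NULL for enrollments columns.
Group by students.id and compute COUNT(e.id). COUNT(col) of an all-NULL group is 0.
  1: ids {2, 7, 9} → COUNT(e.id)=3
  2: ids {3, 5} → COUNT(e.id)=2
  3: ids {—} → COUNT(e.id)=0
  4: ids {4, 6, 10} → COUNT(e.id)=3
  5: ids {1, 8} → COUNT(e.id)=2

Math | 3 ; Philosophy | 2 ; Music | 0 ; Math | 3 ; Music | 2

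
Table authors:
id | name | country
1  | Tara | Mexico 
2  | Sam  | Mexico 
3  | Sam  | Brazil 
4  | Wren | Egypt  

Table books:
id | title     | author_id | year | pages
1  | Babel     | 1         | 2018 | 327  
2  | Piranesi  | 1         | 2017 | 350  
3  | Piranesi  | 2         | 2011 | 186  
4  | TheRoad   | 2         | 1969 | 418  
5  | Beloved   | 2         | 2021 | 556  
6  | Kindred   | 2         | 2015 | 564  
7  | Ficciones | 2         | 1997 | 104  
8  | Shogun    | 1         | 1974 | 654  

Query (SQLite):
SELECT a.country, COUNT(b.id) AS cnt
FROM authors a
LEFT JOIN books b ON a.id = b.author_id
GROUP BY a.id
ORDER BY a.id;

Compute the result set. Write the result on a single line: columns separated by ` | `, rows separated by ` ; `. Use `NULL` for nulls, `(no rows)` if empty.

LEFT JOIN keeps every authors row; unmatched ones get NULL for books columns.
Group by authors.id and compute COUNT(b.id). COUNT(col) of an all-NULL group is 0.
  1: ids {1, 2, 8} → COUNT(b.id)=3
  2: ids {3, 4, 5, 6, 7} → COUNT(b.id)=5
  3: ids {—} → COUNT(b.id)=0
  4: ids {—} → COUNT(b.id)=0

Mexico | 3 ; Mexico | 5 ; Brazil | 0 ; Egypt | 0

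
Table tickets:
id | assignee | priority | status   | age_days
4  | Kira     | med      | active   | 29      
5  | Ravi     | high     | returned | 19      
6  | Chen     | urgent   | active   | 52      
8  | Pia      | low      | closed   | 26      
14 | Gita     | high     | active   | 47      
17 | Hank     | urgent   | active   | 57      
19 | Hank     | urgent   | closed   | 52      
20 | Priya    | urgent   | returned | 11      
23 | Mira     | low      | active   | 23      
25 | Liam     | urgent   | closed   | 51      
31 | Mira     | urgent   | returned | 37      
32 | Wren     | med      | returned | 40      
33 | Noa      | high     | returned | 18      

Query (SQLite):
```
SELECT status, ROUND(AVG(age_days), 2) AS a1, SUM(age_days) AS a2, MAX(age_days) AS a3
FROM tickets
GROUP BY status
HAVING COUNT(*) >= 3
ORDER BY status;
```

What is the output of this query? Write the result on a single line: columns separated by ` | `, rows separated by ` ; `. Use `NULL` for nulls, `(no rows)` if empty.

Group tickets by status.
Per group compute: ROUND(AVG(age_days), 2), SUM(age_days), MAX(age_days).
HAVING: drop groups with fewer than 3 rows.
  active: ids {4, 6, 14, 17, 23} → ROUND(AVG(age_days), 2)=41.6, SUM(age_days)=208, MAX(age_days)=57
  closed: ids {8, 19, 25} → ROUND(AVG(age_days), 2)=43, SUM(age_days)=129, MAX(age_days)=52
  returned: ids {5, 20, 31, 32, 33} → ROUND(AVG(age_days), 2)=25, SUM(age_days)=125, MAX(age_days)=40

active | 41.6 | 208 | 57 ; closed | 43 | 129 | 52 ; returned | 25 | 125 | 40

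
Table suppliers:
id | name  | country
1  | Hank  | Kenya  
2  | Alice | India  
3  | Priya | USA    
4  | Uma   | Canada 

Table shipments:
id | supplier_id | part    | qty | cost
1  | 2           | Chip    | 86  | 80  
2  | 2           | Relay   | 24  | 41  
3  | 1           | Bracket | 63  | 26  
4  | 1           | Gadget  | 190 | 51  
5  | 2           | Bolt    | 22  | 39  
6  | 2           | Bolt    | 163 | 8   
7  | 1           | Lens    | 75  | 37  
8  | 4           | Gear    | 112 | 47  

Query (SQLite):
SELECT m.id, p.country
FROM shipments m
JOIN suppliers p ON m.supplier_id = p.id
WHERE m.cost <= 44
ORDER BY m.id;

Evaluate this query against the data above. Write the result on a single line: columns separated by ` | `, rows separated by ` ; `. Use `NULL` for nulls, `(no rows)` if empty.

Each shipments row matches the suppliers row where supplier_id = suppliers.id.
Then keep rows with m.cost <= 44.

2 | India ; 3 | Kenya ; 5 | India ; 6 | India ; 7 | Kenya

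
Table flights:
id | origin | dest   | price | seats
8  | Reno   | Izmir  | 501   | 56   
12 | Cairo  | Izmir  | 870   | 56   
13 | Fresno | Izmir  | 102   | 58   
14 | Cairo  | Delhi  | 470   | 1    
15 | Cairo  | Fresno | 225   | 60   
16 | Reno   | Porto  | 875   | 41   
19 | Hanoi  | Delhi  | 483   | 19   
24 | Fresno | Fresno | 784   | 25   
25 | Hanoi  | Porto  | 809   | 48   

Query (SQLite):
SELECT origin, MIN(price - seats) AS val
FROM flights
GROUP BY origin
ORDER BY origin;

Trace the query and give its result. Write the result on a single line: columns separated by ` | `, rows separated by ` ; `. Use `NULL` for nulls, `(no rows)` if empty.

Cairo | 165 ; Fresno | 44 ; Hanoi | 464 ; Reno | 445

For each row compute price - seats.
Group by origin; take MIN of the expression per group.
  Cairo: ids {12, 14, 15} → MIN(price - seats)=165
  Fresno: ids {13, 24} → MIN(price - seats)=44
  Hanoi: ids {19, 25} → MIN(price - seats)=464
  Reno: ids {8, 16} → MIN(price - seats)=445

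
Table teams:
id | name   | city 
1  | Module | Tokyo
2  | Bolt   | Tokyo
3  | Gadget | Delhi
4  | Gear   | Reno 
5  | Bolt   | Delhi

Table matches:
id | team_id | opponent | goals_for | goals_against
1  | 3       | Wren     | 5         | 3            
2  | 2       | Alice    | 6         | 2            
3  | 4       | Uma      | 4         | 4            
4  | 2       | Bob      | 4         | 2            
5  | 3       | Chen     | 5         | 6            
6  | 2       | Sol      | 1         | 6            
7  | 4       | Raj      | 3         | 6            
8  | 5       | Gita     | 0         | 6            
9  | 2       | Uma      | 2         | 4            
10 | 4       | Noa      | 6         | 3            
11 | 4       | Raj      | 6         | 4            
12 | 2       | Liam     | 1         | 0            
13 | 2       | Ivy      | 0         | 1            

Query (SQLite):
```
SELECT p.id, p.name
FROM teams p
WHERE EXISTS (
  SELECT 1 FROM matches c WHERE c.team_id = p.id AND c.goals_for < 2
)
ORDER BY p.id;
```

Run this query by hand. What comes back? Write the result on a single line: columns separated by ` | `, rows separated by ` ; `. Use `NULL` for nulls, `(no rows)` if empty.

2 | Bolt ; 5 | Bolt

For each teams row, check whether any matches with matching team_id has goals_for < 2.
Keep rows where that is true.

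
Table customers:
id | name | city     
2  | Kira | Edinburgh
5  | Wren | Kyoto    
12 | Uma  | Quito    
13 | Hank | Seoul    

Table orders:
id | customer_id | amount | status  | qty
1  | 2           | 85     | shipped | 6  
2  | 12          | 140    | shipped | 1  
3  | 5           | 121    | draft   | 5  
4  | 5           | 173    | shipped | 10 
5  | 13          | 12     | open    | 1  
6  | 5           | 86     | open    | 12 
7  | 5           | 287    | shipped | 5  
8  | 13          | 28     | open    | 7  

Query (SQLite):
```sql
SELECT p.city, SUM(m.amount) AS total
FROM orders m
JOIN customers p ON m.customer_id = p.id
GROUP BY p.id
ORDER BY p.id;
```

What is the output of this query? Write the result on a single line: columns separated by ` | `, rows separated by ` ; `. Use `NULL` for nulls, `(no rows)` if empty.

Edinburgh | 85 ; Kyoto | 667 ; Quito | 140 ; Seoul | 40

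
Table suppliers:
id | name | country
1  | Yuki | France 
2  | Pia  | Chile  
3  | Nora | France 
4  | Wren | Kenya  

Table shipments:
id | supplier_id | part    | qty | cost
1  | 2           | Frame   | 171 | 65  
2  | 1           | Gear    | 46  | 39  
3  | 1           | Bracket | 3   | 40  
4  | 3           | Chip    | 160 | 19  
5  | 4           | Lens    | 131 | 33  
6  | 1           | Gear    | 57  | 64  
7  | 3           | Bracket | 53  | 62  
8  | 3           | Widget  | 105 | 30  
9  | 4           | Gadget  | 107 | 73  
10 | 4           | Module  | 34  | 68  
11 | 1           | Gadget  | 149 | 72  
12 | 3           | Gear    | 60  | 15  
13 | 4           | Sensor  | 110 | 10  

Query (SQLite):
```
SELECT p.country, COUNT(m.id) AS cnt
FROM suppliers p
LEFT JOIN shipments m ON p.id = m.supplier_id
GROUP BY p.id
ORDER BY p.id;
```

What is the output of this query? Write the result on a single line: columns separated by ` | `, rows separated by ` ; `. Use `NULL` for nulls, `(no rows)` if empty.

France | 4 ; Chile | 1 ; France | 4 ; Kenya | 4

LEFT JOIN keeps every suppliers row; unmatched ones get NULL for shipments columns.
Group by suppliers.id and compute COUNT(m.id). COUNT(col) of an all-NULL group is 0.
  1: ids {2, 3, 6, 11} → COUNT(m.id)=4
  2: ids {1} → COUNT(m.id)=1
  3: ids {4, 7, 8, 12} → COUNT(m.id)=4
  4: ids {5, 9, 10, 13} → COUNT(m.id)=4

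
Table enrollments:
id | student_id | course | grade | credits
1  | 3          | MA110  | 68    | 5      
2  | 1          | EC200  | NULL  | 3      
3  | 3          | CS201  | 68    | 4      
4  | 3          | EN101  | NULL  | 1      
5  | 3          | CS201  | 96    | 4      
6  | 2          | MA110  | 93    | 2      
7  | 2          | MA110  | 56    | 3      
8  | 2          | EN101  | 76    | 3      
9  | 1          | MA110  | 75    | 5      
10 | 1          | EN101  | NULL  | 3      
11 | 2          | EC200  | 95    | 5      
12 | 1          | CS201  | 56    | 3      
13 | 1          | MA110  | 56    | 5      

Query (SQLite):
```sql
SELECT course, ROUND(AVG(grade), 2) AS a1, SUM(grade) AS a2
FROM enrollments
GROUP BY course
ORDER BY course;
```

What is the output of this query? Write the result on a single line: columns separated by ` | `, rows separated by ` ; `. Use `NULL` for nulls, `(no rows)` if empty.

Group enrollments by course.
Per group compute: ROUND(AVG(grade), 2), SUM(grade).
  CS201: ids {3, 5, 12} → ROUND(AVG(grade), 2)=73.33, SUM(grade)=220
  EC200: ids {2, 11} → ROUND(AVG(grade), 2)=95, SUM(grade)=95
  EN101: ids {4, 8, 10} → ROUND(AVG(grade), 2)=76, SUM(grade)=76
  MA110: ids {1, 6, 7, 9, 13} → ROUND(AVG(grade), 2)=69.6, SUM(grade)=348

CS201 | 73.33 | 220 ; EC200 | 95 | 95 ; EN101 | 76 | 76 ; MA110 | 69.6 | 348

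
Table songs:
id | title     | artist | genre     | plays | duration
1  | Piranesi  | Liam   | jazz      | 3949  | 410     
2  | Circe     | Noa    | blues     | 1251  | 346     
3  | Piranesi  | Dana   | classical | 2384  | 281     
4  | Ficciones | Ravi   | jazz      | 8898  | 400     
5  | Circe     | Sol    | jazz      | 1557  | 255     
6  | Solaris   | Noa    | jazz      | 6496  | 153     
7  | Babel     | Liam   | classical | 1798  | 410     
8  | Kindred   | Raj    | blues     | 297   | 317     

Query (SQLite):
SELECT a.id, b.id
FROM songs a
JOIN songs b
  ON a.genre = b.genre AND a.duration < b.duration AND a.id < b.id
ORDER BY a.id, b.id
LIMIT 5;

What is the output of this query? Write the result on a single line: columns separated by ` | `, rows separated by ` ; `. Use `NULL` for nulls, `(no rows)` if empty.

Pairs (a,b) with same genre, a.duration < b.duration, a.id < b.id.
genre groups: blues:{2,8} classical:{3,7} jazz:{1,4,5,6}
Ordered by (a.id, b.id); first 5.

3 | 7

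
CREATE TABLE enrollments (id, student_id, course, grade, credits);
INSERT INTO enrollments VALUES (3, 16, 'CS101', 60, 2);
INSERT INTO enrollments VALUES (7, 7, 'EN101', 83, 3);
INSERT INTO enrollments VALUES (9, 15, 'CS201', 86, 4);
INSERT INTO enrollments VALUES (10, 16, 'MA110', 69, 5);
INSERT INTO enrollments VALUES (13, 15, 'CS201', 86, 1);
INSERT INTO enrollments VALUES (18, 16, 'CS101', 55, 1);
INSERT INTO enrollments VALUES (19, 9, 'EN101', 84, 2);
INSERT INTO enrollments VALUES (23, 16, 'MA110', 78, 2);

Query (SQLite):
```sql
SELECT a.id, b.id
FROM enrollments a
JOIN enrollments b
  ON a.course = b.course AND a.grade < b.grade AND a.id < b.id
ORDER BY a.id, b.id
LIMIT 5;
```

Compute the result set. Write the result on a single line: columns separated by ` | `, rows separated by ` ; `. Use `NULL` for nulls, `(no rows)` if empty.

Pairs (a,b) with same course, a.grade < b.grade, a.id < b.id.
course groups: CS101:{3,18} CS201:{9,13} EN101:{7,19} MA110:{10,23}
Ordered by (a.id, b.id); first 5.

7 | 19 ; 10 | 23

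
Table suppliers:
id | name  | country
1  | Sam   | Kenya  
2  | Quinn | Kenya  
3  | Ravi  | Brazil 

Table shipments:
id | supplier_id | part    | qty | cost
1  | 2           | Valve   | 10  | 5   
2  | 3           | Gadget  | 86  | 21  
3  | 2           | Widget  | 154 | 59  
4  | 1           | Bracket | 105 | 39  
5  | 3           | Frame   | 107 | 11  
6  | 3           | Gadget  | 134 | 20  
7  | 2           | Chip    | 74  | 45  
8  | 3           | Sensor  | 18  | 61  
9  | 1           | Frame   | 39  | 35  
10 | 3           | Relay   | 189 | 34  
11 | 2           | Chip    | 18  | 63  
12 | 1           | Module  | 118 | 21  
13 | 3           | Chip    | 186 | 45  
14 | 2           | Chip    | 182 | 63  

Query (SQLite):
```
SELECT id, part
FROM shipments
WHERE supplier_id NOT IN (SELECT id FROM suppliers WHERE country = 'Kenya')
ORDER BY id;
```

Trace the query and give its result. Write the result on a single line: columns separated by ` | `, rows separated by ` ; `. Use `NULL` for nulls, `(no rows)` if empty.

2 | Gadget ; 5 | Frame ; 6 | Gadget ; 8 | Sensor ; 10 | Relay ; 13 | Chip

Inner query: suppliers.id where country = 'Kenya'.
Outer: keep shipments rows whose supplier_id is not in that set.
Inner query → {1, 2}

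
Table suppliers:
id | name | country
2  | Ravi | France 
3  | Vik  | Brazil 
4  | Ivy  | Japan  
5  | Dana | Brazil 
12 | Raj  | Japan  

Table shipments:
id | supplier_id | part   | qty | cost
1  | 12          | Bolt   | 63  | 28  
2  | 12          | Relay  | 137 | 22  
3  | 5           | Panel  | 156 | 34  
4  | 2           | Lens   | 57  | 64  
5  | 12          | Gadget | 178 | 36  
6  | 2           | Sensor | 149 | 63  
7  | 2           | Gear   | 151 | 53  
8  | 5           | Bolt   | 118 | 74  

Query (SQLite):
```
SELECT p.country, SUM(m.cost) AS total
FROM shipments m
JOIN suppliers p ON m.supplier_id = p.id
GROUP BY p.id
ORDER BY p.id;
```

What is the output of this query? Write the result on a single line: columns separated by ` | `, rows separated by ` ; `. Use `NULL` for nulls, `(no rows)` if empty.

Join each shipments row to its suppliers via supplier_id.
Group joined rows by suppliers.id; compute SUM(m.cost) per group.
  2: ids {4, 6, 7} → SUM(m.cost)=180
  5: ids {3, 8} → SUM(m.cost)=108
  12: ids {1, 2, 5} → SUM(m.cost)=86

France | 180 ; Brazil | 108 ; Japan | 86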